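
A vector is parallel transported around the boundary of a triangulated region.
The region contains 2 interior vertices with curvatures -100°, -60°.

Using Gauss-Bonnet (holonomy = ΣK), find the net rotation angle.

Holonomy = total enclosed curvature = (-100°) + (-60°) = -160°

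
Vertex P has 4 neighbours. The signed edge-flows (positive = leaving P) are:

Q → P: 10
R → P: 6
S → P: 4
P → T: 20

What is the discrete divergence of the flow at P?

Divergence = sum of outgoing flows = (-10) + (-6) + (-4) + 20 = 0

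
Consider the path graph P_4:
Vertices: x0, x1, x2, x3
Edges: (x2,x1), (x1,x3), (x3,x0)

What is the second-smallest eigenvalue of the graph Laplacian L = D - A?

The path graph P_n has Laplacian eigenvalues λ_k = 2 − 2cos(kπ/n), k = 0, 1, …, n−1. Here n = 4:
k=0: 2 − 2cos(0) = 0.0; k=1: 2 − 2cos(π/4) = 0.5858; k=2: 2 − 2cos(π/2) = 2.0; k=3: 2 − 2cos(3π/4) = 3.4142.
Laplacian eigenvalues: [0.0, 0.5858, 2.0, 3.4142]. Algebraic connectivity (smallest non-zero eigenvalue) = 0.5858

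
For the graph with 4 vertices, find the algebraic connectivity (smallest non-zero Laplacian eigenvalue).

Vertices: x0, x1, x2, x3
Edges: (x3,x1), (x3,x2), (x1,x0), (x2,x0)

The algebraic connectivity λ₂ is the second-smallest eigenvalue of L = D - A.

Degrees: deg(x0) = 2, deg(x1) = 2, deg(x2) = 2, deg(x3) = 2.
L = D − A with rows/columns ordered (x0, x1, x2, x3):
  [ 2, -1, -1,  0]
  [-1,  2,  0, -1]
  [-1,  0,  2, -1]
  [ 0, -1, -1,  2]
Characteristic polynomial: det(λI − L) = λ(λ − 2)²(λ − 4).
Roots: λ = 0; (λ − 2) = 0 ⇒ λ = 2 (multiplicity 2); (λ − 4) = 0 ⇒ λ = 4.
(Check: the roots sum (with multiplicity) to 8, matching trace L = Σdeg = 2·4 = 8.)
Laplacian eigenvalues: [0.0, 2.0, 2.0, 4.0]. Algebraic connectivity (smallest non-zero eigenvalue) = 2.0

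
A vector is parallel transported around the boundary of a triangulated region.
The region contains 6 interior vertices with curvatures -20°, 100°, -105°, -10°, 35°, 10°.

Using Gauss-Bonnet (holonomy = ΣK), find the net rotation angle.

Holonomy = total enclosed curvature = (-20°) + 100° + (-105°) + (-10°) + 35° + 10° = 10°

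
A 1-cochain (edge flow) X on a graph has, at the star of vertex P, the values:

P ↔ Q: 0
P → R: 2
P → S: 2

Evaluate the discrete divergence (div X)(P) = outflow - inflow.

Divergence = sum of outgoing flows = 0 + 2 + 2 = 4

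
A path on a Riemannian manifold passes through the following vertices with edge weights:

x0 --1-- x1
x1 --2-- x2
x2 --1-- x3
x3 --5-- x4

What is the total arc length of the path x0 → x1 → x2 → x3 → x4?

Arc length = 1 + 2 + 1 + 5 = 9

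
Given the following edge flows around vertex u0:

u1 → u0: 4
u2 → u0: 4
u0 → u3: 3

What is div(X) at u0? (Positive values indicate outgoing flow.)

Divergence = sum of outgoing flows = (-4) + (-4) + 3 = -5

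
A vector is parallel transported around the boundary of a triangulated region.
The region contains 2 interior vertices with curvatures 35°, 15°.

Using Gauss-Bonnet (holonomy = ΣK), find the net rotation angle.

Holonomy = total enclosed curvature = 35° + 15° = 50°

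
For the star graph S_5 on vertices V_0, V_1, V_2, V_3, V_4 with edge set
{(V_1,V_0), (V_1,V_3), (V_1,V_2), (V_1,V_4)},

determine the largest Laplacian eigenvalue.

The star S_5 is the complete bipartite graph K_{1,4} (one hub of degree 4, 4 leaves of degree 1). The Laplacian spectrum of K_{p,q} is 0, p (multiplicity q−1), q (multiplicity p−1), p+q. With p = 1, q = 4: 0 once, 1 with multiplicity 3, and 5 once. (Check: trace L = sum of degrees = 8 = 3·1 + 5.)
Laplacian eigenvalues: [0.0, 1.0, 1.0, 1.0, 5.0]. Largest eigenvalue (spectral radius) = 5.0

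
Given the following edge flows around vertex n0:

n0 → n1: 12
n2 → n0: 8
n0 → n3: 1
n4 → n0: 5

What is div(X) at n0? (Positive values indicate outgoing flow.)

Divergence = sum of outgoing flows = 12 + (-8) + 1 + (-5) = 0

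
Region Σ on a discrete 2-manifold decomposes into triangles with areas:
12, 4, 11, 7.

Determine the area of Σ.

12 + 4 + 11 + 7 = 34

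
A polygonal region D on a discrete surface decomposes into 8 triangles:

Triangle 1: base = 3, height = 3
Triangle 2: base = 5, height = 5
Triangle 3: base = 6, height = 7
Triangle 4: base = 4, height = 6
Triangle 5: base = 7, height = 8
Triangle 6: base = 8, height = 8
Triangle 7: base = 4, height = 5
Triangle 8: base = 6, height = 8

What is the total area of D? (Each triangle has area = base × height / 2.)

(1/2)×3×3 + (1/2)×5×5 + (1/2)×6×7 + (1/2)×4×6 + (1/2)×7×8 + (1/2)×8×8 + (1/2)×4×5 + (1/2)×6×8 = 144.0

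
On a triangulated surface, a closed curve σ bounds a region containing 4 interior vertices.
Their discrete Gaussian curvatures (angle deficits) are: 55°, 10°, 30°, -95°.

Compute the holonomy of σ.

Holonomy = total enclosed curvature = 55° + 10° + 30° + (-95°) = 0°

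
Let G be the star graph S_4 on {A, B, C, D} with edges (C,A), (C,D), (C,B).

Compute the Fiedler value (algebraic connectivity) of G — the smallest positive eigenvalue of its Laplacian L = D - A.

The star S_4 is the complete bipartite graph K_{1,3} (one hub of degree 3, 3 leaves of degree 1). The Laplacian spectrum of K_{p,q} is 0, p (multiplicity q−1), q (multiplicity p−1), p+q. With p = 1, q = 3: 0 once, 1 with multiplicity 2, and 4 once. (Check: trace L = sum of degrees = 6 = 2·1 + 4.)
Laplacian eigenvalues: [0.0, 1.0, 1.0, 4.0]. Algebraic connectivity (smallest non-zero eigenvalue) = 1.0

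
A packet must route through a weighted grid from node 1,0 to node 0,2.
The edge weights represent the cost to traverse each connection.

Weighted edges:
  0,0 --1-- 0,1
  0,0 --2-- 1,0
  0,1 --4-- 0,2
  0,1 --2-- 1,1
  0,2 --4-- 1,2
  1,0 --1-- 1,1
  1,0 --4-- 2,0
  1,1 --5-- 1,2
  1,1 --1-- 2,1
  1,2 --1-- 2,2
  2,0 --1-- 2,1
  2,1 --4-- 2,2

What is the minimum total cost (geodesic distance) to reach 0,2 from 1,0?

Shortest path: 1,0 → 1,1 → 0,1 → 0,2, total weight = 7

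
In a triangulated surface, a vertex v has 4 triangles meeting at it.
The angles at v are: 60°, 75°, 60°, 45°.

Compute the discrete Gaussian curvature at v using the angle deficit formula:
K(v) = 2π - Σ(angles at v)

Sum of angles = 240°. K = 360° - 240° = 120°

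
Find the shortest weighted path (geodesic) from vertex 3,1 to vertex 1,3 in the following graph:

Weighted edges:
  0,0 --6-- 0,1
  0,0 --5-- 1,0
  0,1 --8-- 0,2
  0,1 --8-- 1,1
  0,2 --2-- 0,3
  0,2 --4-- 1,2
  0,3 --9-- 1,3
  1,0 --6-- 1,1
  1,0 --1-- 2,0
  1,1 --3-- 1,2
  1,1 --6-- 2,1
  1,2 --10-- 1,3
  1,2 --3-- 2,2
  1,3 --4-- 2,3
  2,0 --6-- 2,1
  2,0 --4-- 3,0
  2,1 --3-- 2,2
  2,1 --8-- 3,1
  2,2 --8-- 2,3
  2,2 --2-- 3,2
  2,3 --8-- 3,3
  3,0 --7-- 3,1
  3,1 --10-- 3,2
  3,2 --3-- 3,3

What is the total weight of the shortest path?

Shortest path: 3,1 → 2,1 → 2,2 → 2,3 → 1,3, total weight = 23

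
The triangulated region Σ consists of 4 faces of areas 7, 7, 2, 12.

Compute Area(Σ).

7 + 7 + 2 + 12 = 28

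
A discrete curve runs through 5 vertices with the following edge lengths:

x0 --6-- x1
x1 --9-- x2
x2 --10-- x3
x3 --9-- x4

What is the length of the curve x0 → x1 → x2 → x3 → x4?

Arc length = 6 + 9 + 10 + 9 = 34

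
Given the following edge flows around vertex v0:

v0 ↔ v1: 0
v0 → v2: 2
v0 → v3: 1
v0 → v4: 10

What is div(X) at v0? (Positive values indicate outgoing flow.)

Divergence = sum of outgoing flows = 0 + 2 + 1 + 10 = 13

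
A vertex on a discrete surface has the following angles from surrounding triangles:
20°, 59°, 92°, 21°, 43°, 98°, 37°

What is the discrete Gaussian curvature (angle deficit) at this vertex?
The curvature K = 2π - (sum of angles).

Sum of angles = 370°. K = 360° - 370° = -10° = -π/18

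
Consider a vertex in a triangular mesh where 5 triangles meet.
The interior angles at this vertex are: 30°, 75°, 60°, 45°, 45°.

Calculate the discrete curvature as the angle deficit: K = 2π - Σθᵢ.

Sum of angles = 255°. K = 360° - 255° = 105° = 7π/12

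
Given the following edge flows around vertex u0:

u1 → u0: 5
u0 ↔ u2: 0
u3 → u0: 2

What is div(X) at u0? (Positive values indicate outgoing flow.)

Divergence = sum of outgoing flows = (-5) + 0 + (-2) = -7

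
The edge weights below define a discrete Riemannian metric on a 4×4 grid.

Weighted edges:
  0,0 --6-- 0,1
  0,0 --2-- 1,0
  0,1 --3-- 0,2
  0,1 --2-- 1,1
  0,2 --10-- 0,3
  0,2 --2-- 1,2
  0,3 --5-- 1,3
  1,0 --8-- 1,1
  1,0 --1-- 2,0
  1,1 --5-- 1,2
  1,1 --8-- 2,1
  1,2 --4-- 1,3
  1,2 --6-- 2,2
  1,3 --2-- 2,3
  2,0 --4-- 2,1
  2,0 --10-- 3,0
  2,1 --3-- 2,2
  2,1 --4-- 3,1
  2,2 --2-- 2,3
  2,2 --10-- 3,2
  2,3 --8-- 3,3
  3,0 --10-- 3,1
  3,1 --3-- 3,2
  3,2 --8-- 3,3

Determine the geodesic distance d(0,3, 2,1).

Shortest path: 0,3 → 1,3 → 2,3 → 2,2 → 2,1, total weight = 12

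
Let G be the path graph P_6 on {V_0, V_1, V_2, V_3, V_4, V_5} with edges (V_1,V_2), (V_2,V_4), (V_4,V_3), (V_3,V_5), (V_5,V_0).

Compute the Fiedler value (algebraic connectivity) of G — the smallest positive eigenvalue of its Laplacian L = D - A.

The path graph P_n has Laplacian eigenvalues λ_k = 2 − 2cos(kπ/n), k = 0, 1, …, n−1. Here n = 6:
k=0: 2 − 2cos(0) = 0.0; k=1: 2 − 2cos(π/6) = 0.2679; k=2: 2 − 2cos(π/3) = 1.0; k=3: 2 − 2cos(π/2) = 2.0; k=4: 2 − 2cos(2π/3) = 3.0; k=5: 2 − 2cos(5π/6) = 3.7321.
Laplacian eigenvalues: [0.0, 0.2679, 1.0, 2.0, 3.0, 3.7321]. Algebraic connectivity (smallest non-zero eigenvalue) = 0.2679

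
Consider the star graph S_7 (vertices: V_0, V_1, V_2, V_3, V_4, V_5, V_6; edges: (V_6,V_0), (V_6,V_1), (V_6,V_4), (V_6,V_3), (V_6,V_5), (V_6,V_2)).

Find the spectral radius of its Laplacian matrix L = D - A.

The star S_7 is the complete bipartite graph K_{1,6} (one hub of degree 6, 6 leaves of degree 1). The Laplacian spectrum of K_{p,q} is 0, p (multiplicity q−1), q (multiplicity p−1), p+q. With p = 1, q = 6: 0 once, 1 with multiplicity 5, and 7 once. (Check: trace L = sum of degrees = 12 = 5·1 + 7.)
Laplacian eigenvalues: [0.0, 1.0, 1.0, 1.0, 1.0, 1.0, 7.0]. Largest eigenvalue (spectral radius) = 7.0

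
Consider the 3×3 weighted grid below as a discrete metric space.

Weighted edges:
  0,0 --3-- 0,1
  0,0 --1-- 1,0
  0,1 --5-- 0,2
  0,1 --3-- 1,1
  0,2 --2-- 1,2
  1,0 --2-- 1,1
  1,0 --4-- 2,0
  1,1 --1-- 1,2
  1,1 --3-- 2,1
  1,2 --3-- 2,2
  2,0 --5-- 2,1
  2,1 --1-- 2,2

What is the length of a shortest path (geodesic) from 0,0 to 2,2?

Shortest path: 0,0 → 1,0 → 1,1 → 1,2 → 2,2, total weight = 7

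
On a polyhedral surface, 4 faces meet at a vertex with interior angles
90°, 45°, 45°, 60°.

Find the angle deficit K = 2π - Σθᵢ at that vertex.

Sum of angles = 240°. K = 360° - 240° = 120°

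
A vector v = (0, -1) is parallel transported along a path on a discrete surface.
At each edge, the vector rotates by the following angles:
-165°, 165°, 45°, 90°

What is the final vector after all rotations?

Total rotation: (-165°) + 165° + 45° + 90° = 135°. Final vector: (0.7071, 0.7071)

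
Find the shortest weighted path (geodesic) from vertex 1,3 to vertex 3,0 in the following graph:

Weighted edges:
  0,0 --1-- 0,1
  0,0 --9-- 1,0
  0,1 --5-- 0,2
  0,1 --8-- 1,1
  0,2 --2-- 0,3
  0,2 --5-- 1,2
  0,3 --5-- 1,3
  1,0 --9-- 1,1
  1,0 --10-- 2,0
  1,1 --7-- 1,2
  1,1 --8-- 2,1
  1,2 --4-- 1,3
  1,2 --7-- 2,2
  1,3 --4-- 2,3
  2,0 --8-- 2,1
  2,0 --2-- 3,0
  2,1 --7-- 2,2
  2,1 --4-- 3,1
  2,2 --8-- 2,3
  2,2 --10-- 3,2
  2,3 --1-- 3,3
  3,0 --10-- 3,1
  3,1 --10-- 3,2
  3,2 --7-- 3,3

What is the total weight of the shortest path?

Shortest path: 1,3 → 1,2 → 2,2 → 2,1 → 2,0 → 3,0, total weight = 28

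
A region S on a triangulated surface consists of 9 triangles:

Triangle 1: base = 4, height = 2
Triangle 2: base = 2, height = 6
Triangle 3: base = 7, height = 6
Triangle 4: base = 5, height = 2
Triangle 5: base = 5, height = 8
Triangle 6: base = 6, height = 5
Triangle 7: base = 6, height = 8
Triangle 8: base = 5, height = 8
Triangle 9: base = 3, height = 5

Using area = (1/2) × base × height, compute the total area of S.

(1/2)×4×2 + (1/2)×2×6 + (1/2)×7×6 + (1/2)×5×2 + (1/2)×5×8 + (1/2)×6×5 + (1/2)×6×8 + (1/2)×5×8 + (1/2)×3×5 = 122.5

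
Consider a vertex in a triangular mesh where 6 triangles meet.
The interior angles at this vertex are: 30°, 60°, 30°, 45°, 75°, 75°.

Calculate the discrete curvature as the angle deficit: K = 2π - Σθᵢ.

Sum of angles = 315°. K = 360° - 315° = 45°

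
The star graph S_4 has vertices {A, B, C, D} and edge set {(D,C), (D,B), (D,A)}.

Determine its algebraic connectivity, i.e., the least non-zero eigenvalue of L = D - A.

The star S_4 is the complete bipartite graph K_{1,3} (one hub of degree 3, 3 leaves of degree 1). The Laplacian spectrum of K_{p,q} is 0, p (multiplicity q−1), q (multiplicity p−1), p+q. With p = 1, q = 3: 0 once, 1 with multiplicity 2, and 4 once. (Check: trace L = sum of degrees = 6 = 2·1 + 4.)
Laplacian eigenvalues: [0.0, 1.0, 1.0, 4.0]. Algebraic connectivity (smallest non-zero eigenvalue) = 1.0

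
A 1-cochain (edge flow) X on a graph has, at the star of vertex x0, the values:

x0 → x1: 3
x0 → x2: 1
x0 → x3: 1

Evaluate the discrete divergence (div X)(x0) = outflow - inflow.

Divergence = sum of outgoing flows = 3 + 1 + 1 = 5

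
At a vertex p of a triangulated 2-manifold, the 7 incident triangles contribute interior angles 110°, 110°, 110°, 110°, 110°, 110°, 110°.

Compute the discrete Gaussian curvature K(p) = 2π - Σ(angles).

Sum of angles = 770°. K = 360° - 770° = -410° = -41π/18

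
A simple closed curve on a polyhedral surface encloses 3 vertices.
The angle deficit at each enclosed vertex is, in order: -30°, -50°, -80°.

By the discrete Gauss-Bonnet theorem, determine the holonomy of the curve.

Holonomy = total enclosed curvature = (-30°) + (-50°) + (-80°) = -160°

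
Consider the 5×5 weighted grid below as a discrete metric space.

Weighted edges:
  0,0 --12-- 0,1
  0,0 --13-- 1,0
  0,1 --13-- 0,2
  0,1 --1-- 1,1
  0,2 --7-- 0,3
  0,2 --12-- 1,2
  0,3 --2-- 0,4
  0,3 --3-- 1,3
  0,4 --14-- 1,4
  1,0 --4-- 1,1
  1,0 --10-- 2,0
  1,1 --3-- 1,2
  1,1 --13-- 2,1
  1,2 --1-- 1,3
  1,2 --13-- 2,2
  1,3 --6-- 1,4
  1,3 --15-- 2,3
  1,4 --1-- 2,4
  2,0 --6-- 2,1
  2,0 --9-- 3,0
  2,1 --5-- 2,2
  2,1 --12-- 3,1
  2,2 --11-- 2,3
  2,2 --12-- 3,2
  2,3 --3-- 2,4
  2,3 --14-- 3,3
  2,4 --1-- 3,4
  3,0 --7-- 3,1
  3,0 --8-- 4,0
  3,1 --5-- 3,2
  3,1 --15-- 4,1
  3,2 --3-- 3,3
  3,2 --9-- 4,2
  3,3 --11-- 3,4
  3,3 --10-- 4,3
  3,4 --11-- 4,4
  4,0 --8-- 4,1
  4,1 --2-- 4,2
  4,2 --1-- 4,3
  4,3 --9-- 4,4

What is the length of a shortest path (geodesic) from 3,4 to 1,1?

Shortest path: 3,4 → 2,4 → 1,4 → 1,3 → 1,2 → 1,1, total weight = 12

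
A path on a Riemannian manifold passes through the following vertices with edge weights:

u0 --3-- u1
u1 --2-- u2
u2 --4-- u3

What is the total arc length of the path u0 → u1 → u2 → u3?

Arc length = 3 + 2 + 4 = 9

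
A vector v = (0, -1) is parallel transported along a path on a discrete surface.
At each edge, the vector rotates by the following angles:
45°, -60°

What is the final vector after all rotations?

Total rotation: 45° + (-60°) = -15°. Final vector: (-0.2588, -0.9659)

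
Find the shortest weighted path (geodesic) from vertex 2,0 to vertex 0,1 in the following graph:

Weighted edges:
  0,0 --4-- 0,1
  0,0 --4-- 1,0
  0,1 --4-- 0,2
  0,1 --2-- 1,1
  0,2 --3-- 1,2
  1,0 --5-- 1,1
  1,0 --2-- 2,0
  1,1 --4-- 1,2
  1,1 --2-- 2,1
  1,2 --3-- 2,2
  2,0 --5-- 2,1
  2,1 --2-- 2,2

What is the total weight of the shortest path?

Shortest path: 2,0 → 1,0 → 1,1 → 0,1, total weight = 9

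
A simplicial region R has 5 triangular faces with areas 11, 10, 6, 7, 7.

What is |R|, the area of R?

11 + 10 + 6 + 7 + 7 = 41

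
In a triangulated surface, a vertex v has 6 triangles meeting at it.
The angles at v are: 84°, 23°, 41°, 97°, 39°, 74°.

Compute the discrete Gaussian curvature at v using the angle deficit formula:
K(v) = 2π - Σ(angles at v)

Sum of angles = 358°. K = 360° - 358° = 2° = π/90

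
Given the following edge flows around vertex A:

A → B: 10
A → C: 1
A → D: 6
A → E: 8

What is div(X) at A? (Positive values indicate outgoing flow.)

Divergence = sum of outgoing flows = 10 + 1 + 6 + 8 = 25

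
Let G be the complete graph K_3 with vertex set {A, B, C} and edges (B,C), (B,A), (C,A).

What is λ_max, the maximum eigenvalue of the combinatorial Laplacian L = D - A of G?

For the complete graph K_n, L = nI − J (J = all-ones matrix). J has eigenvalues n (once, eigenvector 𝟙) and 0 (multiplicity n−1), so L has eigenvalues 0 (once) and n (multiplicity n−1). Here n = 3: eigenvalue 0 once and 3 with multiplicity 2.
Laplacian eigenvalues: [0.0, 3.0, 3.0]. Largest eigenvalue (spectral radius) = 3.0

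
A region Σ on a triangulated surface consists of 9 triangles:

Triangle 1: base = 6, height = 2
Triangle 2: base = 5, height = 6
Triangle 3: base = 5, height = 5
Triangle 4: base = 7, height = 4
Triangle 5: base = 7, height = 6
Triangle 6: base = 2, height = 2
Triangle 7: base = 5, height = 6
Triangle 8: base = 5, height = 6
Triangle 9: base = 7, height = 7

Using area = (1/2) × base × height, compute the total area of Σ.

(1/2)×6×2 + (1/2)×5×6 + (1/2)×5×5 + (1/2)×7×4 + (1/2)×7×6 + (1/2)×2×2 + (1/2)×5×6 + (1/2)×5×6 + (1/2)×7×7 = 125.0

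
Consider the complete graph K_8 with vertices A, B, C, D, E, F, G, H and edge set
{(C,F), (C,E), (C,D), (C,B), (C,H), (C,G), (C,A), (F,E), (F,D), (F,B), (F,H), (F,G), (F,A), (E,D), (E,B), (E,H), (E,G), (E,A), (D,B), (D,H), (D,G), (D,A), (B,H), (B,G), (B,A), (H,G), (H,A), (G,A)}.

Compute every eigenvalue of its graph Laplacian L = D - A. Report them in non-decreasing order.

For the complete graph K_n, L = nI − J (J = all-ones matrix). J has eigenvalues n (once, eigenvector 𝟙) and 0 (multiplicity n−1), so L has eigenvalues 0 (once) and n (multiplicity n−1). Here n = 8: eigenvalue 0 once and 8 with multiplicity 7.
Laplacian eigenvalues (increasing order): [0.0, 8.0, 8.0, 8.0, 8.0, 8.0, 8.0, 8.0]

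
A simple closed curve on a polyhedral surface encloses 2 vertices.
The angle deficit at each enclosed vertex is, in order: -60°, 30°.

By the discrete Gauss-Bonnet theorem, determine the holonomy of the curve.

Holonomy = total enclosed curvature = (-60°) + 30° = -30°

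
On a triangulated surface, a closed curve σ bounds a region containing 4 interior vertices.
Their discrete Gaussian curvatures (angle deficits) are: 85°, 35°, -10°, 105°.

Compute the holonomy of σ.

Holonomy = total enclosed curvature = 85° + 35° + (-10°) + 105° = 215°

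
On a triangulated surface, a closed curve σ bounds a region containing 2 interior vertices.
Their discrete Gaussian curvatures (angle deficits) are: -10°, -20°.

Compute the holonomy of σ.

Holonomy = total enclosed curvature = (-10°) + (-20°) = -30°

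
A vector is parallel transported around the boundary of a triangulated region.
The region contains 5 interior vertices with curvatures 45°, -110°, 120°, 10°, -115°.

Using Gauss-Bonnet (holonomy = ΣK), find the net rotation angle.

Holonomy = total enclosed curvature = 45° + (-110°) + 120° + 10° + (-115°) = -50°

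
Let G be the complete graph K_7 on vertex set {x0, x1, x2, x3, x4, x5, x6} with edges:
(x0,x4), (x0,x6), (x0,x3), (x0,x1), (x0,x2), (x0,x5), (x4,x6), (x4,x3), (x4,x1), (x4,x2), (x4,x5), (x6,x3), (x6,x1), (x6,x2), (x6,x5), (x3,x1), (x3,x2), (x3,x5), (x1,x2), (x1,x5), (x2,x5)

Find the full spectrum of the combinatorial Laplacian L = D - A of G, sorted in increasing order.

For the complete graph K_n, L = nI − J (J = all-ones matrix). J has eigenvalues n (once, eigenvector 𝟙) and 0 (multiplicity n−1), so L has eigenvalues 0 (once) and n (multiplicity n−1). Here n = 7: eigenvalue 0 once and 7 with multiplicity 6.
Laplacian eigenvalues (increasing order): [0.0, 7.0, 7.0, 7.0, 7.0, 7.0, 7.0]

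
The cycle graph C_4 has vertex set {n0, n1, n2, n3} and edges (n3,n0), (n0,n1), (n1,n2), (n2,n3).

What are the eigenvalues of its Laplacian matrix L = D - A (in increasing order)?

The cycle graph C_n has Laplacian eigenvalues λ_k = 2 − 2cos(2πk/n), k = 0, 1, …, n−1. Here n = 4:
k=0: 2 − 2cos(0) = 0.0; k=1: 2 − 2cos(π/2) = 2.0; k=2: 2 − 2cos(π) = 4.0; k=3: 2 − 2cos(3π/2) = 2.0.
Laplacian eigenvalues (increasing order): [0.0, 2.0, 2.0, 4.0]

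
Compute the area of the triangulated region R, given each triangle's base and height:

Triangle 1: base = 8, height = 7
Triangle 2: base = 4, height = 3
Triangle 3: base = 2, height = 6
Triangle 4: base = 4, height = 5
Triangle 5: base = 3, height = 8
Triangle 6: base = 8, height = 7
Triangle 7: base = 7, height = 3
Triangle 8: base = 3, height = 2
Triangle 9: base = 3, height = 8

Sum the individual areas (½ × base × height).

(1/2)×8×7 + (1/2)×4×3 + (1/2)×2×6 + (1/2)×4×5 + (1/2)×3×8 + (1/2)×8×7 + (1/2)×7×3 + (1/2)×3×2 + (1/2)×3×8 = 115.5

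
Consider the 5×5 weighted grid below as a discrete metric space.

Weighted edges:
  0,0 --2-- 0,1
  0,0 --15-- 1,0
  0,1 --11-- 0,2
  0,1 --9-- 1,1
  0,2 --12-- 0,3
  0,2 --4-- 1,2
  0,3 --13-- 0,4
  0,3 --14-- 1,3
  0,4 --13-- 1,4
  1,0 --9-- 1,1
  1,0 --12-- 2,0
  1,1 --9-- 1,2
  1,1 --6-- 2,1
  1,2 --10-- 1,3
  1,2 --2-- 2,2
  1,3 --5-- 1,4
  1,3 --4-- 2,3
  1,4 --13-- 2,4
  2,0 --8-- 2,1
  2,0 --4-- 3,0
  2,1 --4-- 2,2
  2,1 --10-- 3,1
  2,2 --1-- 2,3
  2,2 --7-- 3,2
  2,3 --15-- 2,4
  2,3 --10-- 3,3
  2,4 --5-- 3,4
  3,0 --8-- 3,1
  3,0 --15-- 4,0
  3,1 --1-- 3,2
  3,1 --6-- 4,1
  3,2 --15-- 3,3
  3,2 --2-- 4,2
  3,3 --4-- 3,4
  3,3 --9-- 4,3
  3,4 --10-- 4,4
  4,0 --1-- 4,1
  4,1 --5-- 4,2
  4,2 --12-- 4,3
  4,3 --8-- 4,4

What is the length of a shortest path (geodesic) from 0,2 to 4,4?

Shortest path: 0,2 → 1,2 → 2,2 → 2,3 → 3,3 → 3,4 → 4,4, total weight = 31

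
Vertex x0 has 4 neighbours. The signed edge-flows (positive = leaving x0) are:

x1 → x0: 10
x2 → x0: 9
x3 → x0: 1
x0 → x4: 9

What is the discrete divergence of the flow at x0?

Divergence = sum of outgoing flows = (-10) + (-9) + (-1) + 9 = -11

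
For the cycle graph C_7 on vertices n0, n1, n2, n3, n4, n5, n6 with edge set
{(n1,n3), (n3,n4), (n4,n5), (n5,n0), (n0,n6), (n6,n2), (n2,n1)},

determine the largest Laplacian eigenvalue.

The cycle graph C_n has Laplacian eigenvalues λ_k = 2 − 2cos(2πk/n), k = 0, 1, …, n−1. Here n = 7:
k=0: 2 − 2cos(0) = 0.0; k=1: 2 − 2cos(2π/7) = 0.753; k=2: 2 − 2cos(4π/7) = 2.445; k=3: 2 − 2cos(6π/7) = 3.8019; k=4: 2 − 2cos(8π/7) = 3.8019; k=5: 2 − 2cos(10π/7) = 2.445; k=6: 2 − 2cos(12π/7) = 0.753.
Laplacian eigenvalues: [0.0, 0.753, 0.753, 2.445, 2.445, 3.8019, 3.8019]. Largest eigenvalue (spectral radius) = 3.8019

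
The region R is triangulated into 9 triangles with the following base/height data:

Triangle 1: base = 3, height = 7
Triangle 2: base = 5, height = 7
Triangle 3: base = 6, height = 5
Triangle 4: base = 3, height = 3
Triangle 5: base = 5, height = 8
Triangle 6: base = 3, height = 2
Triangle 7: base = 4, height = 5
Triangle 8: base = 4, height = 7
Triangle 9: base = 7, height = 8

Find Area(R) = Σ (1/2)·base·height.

(1/2)×3×7 + (1/2)×5×7 + (1/2)×6×5 + (1/2)×3×3 + (1/2)×5×8 + (1/2)×3×2 + (1/2)×4×5 + (1/2)×4×7 + (1/2)×7×8 = 122.5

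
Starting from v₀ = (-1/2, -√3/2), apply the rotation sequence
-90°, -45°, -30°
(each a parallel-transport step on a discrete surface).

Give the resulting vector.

Total rotation: (-90°) + (-45°) + (-30°) = -165°. Final vector: (0.2588, 0.9659)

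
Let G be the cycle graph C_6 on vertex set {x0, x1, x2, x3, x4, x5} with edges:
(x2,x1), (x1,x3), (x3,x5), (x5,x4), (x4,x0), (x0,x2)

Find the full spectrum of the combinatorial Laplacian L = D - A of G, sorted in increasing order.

The cycle graph C_n has Laplacian eigenvalues λ_k = 2 − 2cos(2πk/n), k = 0, 1, …, n−1. Here n = 6:
k=0: 2 − 2cos(0) = 0.0; k=1: 2 − 2cos(π/3) = 1.0; k=2: 2 − 2cos(2π/3) = 3.0; k=3: 2 − 2cos(π) = 4.0; k=4: 2 − 2cos(4π/3) = 3.0; k=5: 2 − 2cos(5π/3) = 1.0.
Laplacian eigenvalues (increasing order): [0.0, 1.0, 1.0, 3.0, 3.0, 4.0]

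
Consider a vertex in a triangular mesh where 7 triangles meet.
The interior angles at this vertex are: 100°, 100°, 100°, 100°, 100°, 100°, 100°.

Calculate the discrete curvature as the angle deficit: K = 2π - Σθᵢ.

Sum of angles = 700°. K = 360° - 700° = -340°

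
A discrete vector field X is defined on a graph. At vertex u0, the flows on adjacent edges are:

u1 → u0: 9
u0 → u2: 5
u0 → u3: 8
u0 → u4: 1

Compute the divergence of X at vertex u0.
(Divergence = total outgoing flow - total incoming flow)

Divergence = sum of outgoing flows = (-9) + 5 + 8 + 1 = 5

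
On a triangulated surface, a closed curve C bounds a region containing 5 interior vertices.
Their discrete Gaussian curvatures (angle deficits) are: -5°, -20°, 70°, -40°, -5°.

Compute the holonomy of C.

Holonomy = total enclosed curvature = (-5°) + (-20°) + 70° + (-40°) + (-5°) = 0°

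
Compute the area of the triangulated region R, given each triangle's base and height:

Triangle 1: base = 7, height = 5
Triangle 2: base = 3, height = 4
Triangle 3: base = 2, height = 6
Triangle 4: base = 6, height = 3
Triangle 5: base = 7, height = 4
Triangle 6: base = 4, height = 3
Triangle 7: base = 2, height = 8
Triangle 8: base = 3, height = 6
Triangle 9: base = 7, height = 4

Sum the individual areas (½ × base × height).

(1/2)×7×5 + (1/2)×3×4 + (1/2)×2×6 + (1/2)×6×3 + (1/2)×7×4 + (1/2)×4×3 + (1/2)×2×8 + (1/2)×3×6 + (1/2)×7×4 = 89.5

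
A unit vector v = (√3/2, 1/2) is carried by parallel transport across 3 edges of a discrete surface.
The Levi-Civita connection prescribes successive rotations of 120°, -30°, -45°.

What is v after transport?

Total rotation: 120° + (-30°) + (-45°) = 45°. Final vector: (0.2588, 0.9659)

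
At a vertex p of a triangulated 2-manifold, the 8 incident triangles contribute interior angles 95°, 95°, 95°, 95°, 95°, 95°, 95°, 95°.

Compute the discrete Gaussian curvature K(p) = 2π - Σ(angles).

Sum of angles = 760°. K = 360° - 760° = -400°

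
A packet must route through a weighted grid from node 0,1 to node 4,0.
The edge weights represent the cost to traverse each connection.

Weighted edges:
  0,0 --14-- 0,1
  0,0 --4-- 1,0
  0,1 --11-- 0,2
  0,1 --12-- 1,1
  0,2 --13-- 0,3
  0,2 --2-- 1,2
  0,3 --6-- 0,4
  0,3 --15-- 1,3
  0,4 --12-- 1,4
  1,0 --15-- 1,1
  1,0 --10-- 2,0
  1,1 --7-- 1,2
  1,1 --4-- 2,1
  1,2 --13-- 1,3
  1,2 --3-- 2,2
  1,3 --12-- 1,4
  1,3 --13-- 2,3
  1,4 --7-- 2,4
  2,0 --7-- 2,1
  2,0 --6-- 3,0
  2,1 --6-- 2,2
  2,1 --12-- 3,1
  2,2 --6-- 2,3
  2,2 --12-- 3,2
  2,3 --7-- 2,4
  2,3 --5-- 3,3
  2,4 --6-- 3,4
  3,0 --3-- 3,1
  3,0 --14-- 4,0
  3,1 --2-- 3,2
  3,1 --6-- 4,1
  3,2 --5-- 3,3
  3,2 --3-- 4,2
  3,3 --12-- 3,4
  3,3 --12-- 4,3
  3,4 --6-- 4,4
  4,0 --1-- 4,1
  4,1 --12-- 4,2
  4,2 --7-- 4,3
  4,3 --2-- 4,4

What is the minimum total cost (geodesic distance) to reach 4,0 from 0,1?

Shortest path: 0,1 → 1,1 → 2,1 → 3,1 → 4,1 → 4,0, total weight = 35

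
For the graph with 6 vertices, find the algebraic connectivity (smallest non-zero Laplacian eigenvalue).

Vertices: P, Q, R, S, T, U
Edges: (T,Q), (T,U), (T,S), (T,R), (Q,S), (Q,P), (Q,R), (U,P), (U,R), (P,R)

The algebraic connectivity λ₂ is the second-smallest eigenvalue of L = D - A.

Degrees: deg(P) = 3, deg(Q) = 4, deg(R) = 4, deg(S) = 2, deg(T) = 4, deg(U) = 3.
L = D − A with rows/columns ordered (P, Q, R, S, T, U):
  [ 3, -1, -1,  0,  0, -1]
  [-1,  4, -1, -1, -1,  0]
  [-1, -1,  4,  0, -1, -1]
  [ 0, -1,  0,  2, -1,  0]
  [ 0, -1, -1, -1,  4, -1]
  [-1,  0, -1,  0, -1,  3]
Characteristic polynomial: det(λI − L) = λ(λ² − 7λ + 9)(λ² − 9λ + 19)(λ − 4).
Roots: λ = 0; (λ² − 7λ + 9) = 0 ⇒ λ = (7 ± √13)/2 ≈ 1.6972, 5.3028; (λ² − 9λ + 19) = 0 ⇒ λ = (9 ± √5)/2 ≈ 3.382, 5.618; (λ − 4) = 0 ⇒ λ = 4.
(Check: the roots sum (with multiplicity) to 20, matching trace L = Σdeg = 2·10 = 20.)
Laplacian eigenvalues: [0.0, 1.6972, 3.382, 4.0, 5.3028, 5.618]. Algebraic connectivity (smallest non-zero eigenvalue) = 1.6972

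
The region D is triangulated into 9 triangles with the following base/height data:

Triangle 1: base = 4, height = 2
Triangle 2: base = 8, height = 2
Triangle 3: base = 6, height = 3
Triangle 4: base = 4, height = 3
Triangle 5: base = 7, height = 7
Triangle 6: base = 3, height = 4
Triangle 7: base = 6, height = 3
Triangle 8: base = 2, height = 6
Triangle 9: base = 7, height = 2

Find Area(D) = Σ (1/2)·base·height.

(1/2)×4×2 + (1/2)×8×2 + (1/2)×6×3 + (1/2)×4×3 + (1/2)×7×7 + (1/2)×3×4 + (1/2)×6×3 + (1/2)×2×6 + (1/2)×7×2 = 79.5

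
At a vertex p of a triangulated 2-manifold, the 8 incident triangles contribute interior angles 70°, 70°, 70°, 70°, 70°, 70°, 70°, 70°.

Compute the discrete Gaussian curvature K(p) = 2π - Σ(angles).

Sum of angles = 560°. K = 360° - 560° = -200° = -10π/9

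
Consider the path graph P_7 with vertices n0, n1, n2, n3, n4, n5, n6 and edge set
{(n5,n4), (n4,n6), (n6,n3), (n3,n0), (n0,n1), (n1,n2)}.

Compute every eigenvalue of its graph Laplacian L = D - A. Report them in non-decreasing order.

The path graph P_n has Laplacian eigenvalues λ_k = 2 − 2cos(kπ/n), k = 0, 1, …, n−1. Here n = 7:
k=0: 2 − 2cos(0) = 0.0; k=1: 2 − 2cos(π/7) = 0.1981; k=2: 2 − 2cos(2π/7) = 0.753; k=3: 2 − 2cos(3π/7) = 1.555; k=4: 2 − 2cos(4π/7) = 2.445; k=5: 2 − 2cos(5π/7) = 3.247; k=6: 2 − 2cos(6π/7) = 3.8019.
Laplacian eigenvalues (increasing order): [0.0, 0.1981, 0.753, 1.555, 2.445, 3.247, 3.8019]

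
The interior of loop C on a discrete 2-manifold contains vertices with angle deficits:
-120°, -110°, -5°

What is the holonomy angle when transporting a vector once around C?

Holonomy = total enclosed curvature = (-120°) + (-110°) + (-5°) = -235°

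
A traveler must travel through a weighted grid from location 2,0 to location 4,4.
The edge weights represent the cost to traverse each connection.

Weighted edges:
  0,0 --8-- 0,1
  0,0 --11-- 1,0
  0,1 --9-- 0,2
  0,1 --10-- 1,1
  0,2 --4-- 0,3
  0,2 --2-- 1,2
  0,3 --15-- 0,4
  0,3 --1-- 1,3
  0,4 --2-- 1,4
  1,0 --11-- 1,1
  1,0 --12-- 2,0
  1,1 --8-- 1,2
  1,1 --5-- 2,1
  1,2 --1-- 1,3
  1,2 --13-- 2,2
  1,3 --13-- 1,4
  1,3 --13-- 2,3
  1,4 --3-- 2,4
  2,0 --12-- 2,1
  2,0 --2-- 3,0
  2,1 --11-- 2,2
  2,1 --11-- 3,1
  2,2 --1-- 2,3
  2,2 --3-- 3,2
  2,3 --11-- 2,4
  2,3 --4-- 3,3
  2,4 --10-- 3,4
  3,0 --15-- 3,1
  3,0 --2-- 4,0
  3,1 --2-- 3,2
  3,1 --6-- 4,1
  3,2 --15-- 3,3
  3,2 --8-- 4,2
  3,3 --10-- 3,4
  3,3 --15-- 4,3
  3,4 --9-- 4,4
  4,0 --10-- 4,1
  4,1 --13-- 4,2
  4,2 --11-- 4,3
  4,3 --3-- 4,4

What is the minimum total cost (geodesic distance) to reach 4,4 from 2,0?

Shortest path: 2,0 → 3,0 → 4,0 → 4,1 → 4,2 → 4,3 → 4,4, total weight = 41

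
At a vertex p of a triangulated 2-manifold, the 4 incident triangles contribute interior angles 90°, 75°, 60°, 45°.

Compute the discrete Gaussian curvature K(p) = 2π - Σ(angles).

Sum of angles = 270°. K = 360° - 270° = 90°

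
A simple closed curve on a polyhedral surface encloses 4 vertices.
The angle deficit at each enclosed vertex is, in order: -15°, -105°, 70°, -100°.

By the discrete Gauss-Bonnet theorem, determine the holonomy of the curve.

Holonomy = total enclosed curvature = (-15°) + (-105°) + 70° + (-100°) = -150°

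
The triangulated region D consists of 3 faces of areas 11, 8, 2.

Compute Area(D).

11 + 8 + 2 = 21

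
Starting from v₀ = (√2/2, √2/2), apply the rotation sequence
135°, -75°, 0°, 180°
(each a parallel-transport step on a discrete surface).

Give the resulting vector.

Total rotation: 135° + (-75°) + 0° + 180° = 240° ≡ -120° (mod 360°). Final vector: (0.2588, -0.9659)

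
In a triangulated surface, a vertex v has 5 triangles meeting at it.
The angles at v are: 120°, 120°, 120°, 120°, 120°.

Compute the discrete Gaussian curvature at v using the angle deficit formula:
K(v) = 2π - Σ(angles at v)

Sum of angles = 600°. K = 360° - 600° = -240°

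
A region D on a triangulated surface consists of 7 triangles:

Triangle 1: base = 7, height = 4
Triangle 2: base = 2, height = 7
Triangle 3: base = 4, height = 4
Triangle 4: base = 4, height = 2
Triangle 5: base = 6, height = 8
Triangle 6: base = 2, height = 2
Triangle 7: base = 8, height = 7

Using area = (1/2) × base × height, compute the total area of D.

(1/2)×7×4 + (1/2)×2×7 + (1/2)×4×4 + (1/2)×4×2 + (1/2)×6×8 + (1/2)×2×2 + (1/2)×8×7 = 87.0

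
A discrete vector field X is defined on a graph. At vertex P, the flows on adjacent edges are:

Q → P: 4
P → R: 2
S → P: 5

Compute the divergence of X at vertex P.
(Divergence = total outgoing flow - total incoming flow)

Divergence = sum of outgoing flows = (-4) + 2 + (-5) = -7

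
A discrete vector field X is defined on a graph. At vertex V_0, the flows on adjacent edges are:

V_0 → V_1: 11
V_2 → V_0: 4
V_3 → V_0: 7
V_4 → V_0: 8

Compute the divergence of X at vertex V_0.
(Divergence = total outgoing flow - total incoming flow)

Divergence = sum of outgoing flows = 11 + (-4) + (-7) + (-8) = -8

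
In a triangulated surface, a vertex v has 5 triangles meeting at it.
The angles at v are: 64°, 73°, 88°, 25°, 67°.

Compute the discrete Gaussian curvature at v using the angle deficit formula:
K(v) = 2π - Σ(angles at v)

Sum of angles = 317°. K = 360° - 317° = 43° = 43π/180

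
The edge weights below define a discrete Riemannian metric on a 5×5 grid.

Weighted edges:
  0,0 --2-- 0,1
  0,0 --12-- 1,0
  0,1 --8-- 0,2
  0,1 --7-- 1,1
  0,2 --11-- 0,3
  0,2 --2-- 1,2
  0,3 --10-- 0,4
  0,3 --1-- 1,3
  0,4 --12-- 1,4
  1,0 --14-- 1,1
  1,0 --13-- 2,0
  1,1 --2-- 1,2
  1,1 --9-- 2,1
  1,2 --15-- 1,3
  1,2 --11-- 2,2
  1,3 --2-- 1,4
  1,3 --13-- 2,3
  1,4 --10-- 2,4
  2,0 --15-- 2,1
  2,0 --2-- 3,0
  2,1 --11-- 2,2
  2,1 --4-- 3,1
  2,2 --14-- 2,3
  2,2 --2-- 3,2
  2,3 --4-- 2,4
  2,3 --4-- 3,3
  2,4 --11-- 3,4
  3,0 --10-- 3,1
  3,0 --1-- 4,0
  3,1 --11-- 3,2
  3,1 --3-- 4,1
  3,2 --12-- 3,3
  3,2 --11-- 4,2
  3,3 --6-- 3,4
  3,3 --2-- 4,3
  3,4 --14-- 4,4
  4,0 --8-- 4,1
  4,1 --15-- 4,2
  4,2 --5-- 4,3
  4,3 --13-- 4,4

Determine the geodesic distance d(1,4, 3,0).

Shortest path: 1,4 → 1,3 → 0,3 → 0,2 → 1,2 → 1,1 → 2,1 → 3,1 → 3,0, total weight = 41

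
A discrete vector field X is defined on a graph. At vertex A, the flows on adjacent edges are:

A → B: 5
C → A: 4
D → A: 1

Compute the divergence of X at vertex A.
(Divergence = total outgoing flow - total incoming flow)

Divergence = sum of outgoing flows = 5 + (-4) + (-1) = 0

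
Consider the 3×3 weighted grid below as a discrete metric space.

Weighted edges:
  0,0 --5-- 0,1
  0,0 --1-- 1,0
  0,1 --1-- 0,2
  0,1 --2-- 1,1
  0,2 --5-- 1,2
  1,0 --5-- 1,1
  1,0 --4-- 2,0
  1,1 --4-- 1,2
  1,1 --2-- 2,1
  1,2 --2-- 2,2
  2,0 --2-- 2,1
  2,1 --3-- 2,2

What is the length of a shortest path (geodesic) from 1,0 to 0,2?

Shortest path: 1,0 → 0,0 → 0,1 → 0,2, total weight = 7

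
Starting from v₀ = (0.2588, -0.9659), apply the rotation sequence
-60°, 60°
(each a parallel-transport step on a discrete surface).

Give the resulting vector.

Total rotation: (-60°) + 60° = 0°. Final vector: (0.2588, -0.9659)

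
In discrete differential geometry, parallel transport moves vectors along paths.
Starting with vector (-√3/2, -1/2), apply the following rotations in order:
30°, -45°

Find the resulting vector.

Total rotation: 30° + (-45°) = -15°. Final vector: (-0.9659, -0.2588)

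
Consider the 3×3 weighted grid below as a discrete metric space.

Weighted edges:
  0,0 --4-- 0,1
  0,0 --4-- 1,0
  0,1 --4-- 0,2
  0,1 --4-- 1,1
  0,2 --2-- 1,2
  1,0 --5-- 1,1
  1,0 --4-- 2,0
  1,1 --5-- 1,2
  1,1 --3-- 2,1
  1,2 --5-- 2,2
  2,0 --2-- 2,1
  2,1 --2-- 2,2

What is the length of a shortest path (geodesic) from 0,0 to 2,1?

Shortest path: 0,0 → 1,0 → 2,0 → 2,1, total weight = 10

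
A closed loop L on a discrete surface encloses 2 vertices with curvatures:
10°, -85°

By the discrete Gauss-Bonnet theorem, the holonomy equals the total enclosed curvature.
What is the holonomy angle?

Holonomy = total enclosed curvature = 10° + (-85°) = -75°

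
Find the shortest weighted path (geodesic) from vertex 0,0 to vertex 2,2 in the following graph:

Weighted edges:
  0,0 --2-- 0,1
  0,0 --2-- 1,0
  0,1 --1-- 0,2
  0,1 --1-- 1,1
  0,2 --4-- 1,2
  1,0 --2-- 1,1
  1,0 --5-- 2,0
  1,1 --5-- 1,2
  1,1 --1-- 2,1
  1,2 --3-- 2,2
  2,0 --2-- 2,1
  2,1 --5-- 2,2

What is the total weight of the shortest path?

Shortest path: 0,0 → 0,1 → 1,1 → 2,1 → 2,2, total weight = 9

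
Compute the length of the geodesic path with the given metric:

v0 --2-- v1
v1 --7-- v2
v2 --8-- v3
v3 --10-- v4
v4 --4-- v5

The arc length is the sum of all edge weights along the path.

Arc length = 2 + 7 + 8 + 10 + 4 = 31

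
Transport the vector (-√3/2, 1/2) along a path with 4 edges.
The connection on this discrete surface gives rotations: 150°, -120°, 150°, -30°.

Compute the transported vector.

Total rotation: 150° + (-120°) + 150° + (-30°) = 150°. Final vector: (0.5000, -0.8660)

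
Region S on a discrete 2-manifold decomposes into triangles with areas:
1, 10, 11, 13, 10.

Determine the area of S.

1 + 10 + 11 + 13 + 10 = 45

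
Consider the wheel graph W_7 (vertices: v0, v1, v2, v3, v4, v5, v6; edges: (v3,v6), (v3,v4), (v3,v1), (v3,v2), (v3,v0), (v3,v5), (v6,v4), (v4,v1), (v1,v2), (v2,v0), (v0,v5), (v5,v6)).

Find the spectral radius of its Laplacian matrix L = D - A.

The wheel W_7 is the join K_1 ∨ C_6 (a hub joined to every vertex of a cycle of length 6). For a join G ∨ H (G on p vertices, H on q vertices) the Laplacian spectrum is 0, p+q, the eigenvalues of L(G) other than one 0 each shifted by +q, and the eigenvalues of L(H) other than one 0 each shifted by +p. With G = K_1 (p = 1, nothing left after dropping its 0) and H = C_6 (q = 6, eigenvalues 2 − 2cos(2πk/6), k = 0, …, 5; drop k = 0), the spectrum of W_7 is 0, 7, and 1 + (2 − 2cos(2πk/6)) = 3 − 2cos(2πk/6) for k = 1, …, 5:
k=1: 3 − 2cos(π/3) = 2.0; k=2: 3 − 2cos(2π/3) = 4.0; k=3: 3 − 2cos(π) = 5.0; k=4: 3 − 2cos(4π/3) = 4.0; k=5: 3 − 2cos(5π/3) = 2.0.
Laplacian eigenvalues: [0.0, 2.0, 2.0, 4.0, 4.0, 5.0, 7.0]. Largest eigenvalue (spectral radius) = 7.0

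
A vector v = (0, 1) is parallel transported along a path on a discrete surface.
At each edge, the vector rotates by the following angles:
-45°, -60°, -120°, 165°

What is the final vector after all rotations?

Total rotation: (-45°) + (-60°) + (-120°) + 165° = -60°. Final vector: (0.8660, 0.5000)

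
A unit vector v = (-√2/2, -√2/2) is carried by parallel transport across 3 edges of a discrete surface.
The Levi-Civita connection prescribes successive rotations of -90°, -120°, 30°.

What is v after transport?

Total rotation: (-90°) + (-120°) + 30° = -180° ≡ 180° (mod 360°). Final vector: (0.7071, 0.7071)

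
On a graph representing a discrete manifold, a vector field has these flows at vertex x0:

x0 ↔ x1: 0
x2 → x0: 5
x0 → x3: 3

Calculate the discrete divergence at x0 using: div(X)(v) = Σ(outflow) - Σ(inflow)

Divergence = sum of outgoing flows = 0 + (-5) + 3 = -2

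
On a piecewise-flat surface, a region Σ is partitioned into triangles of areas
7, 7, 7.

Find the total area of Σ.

7 + 7 + 7 = 21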